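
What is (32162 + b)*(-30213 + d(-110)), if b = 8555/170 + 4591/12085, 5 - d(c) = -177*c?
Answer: -328765966413851/205445 ≈ -1.6003e+9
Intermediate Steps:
d(c) = 5 + 177*c (d(c) = 5 - (-177)*c = 5 + 177*c)
b = 20833529/410890 (b = 8555*(1/170) + 4591*(1/12085) = 1711/34 + 4591/12085 = 20833529/410890 ≈ 50.703)
(32162 + b)*(-30213 + d(-110)) = (32162 + 20833529/410890)*(-30213 + (5 + 177*(-110))) = 13235877709*(-30213 + (5 - 19470))/410890 = 13235877709*(-30213 - 19465)/410890 = (13235877709/410890)*(-49678) = -328765966413851/205445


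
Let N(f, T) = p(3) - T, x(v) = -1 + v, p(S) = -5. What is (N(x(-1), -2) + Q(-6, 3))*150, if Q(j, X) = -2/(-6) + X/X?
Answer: -250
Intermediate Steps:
Q(j, X) = 4/3 (Q(j, X) = -2*(-1/6) + 1 = 1/3 + 1 = 4/3)
N(f, T) = -5 - T
(N(x(-1), -2) + Q(-6, 3))*150 = ((-5 - 1*(-2)) + 4/3)*150 = ((-5 + 2) + 4/3)*150 = (-3 + 4/3)*150 = -5/3*150 = -250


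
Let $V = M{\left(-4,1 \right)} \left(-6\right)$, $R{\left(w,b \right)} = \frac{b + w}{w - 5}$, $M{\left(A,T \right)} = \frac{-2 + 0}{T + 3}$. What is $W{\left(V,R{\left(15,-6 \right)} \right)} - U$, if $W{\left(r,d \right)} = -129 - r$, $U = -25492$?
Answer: $25360$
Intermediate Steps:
$M{\left(A,T \right)} = - \frac{2}{3 + T}$
$R{\left(w,b \right)} = \frac{b + w}{-5 + w}$
$V = 3$ ($V = - \frac{2}{3 + 1} \left(-6\right) = - \frac{2}{4} \left(-6\right) = \left(-2\right) \frac{1}{4} \left(-6\right) = \left(- \frac{1}{2}\right) \left(-6\right) = 3$)
$W{\left(V,R{\left(15,-6 \right)} \right)} - U = \left(-129 - 3\right) - -25492 = \left(-129 - 3\right) + 25492 = -132 + 25492 = 25360$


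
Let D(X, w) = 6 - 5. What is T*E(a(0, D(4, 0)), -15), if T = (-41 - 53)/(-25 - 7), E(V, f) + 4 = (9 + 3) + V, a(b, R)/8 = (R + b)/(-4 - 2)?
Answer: 235/12 ≈ 19.583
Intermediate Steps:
D(X, w) = 1
a(b, R) = -4*R/3 - 4*b/3 (a(b, R) = 8*((R + b)/(-4 - 2)) = 8*((R + b)/(-6)) = 8*((R + b)*(-1/6)) = 8*(-R/6 - b/6) = -4*R/3 - 4*b/3)
E(V, f) = 8 + V (E(V, f) = -4 + ((9 + 3) + V) = -4 + (12 + V) = 8 + V)
T = 47/16 (T = -94/(-32) = -94*(-1/32) = 47/16 ≈ 2.9375)
T*E(a(0, D(4, 0)), -15) = 47*(8 + (-4/3*1 - 4/3*0))/16 = 47*(8 + (-4/3 + 0))/16 = 47*(8 - 4/3)/16 = (47/16)*(20/3) = 235/12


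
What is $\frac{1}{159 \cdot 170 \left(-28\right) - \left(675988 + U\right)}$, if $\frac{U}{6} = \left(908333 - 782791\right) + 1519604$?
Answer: $- \frac{1}{11303704} \approx -8.8467 \cdot 10^{-8}$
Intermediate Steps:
$U = 9870876$ ($U = 6 \left(\left(908333 - 782791\right) + 1519604\right) = 6 \left(125542 + 1519604\right) = 6 \cdot 1645146 = 9870876$)
$\frac{1}{159 \cdot 170 \left(-28\right) - \left(675988 + U\right)} = \frac{1}{159 \cdot 170 \left(-28\right) - 10546864} = \frac{1}{27030 \left(-28\right) - 10546864} = \frac{1}{-756840 - 10546864} = \frac{1}{-11303704} = - \frac{1}{11303704}$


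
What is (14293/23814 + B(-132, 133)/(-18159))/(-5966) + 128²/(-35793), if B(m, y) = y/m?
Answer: -34449413304770053/75242729922250968 ≈ -0.45784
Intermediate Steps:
(14293/23814 + B(-132, 133)/(-18159))/(-5966) + 128²/(-35793) = (14293/23814 + (133/(-132))/(-18159))/(-5966) + 128²/(-35793) = (14293*(1/23814) + (133*(-1/132))*(-1/18159))*(-1/5966) + 16384*(-1/35793) = (14293/23814 - 133/132*(-1/18159))*(-1/5966) - 16384/35793 = (14293/23814 + 133/2396988)*(-1/5966) - 16384/35793 = (1903517597/3171215124)*(-1/5966) - 16384/35793 = -1903517597/18919469429784 - 16384/35793 = -34449413304770053/75242729922250968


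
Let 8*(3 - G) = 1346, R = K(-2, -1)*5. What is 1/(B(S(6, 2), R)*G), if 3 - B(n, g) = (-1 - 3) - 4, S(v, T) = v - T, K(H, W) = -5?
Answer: -4/7271 ≈ -0.00055013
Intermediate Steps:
R = -25 (R = -5*5 = -25)
B(n, g) = 11 (B(n, g) = 3 - ((-1 - 3) - 4) = 3 - (-4 - 4) = 3 - 1*(-8) = 3 + 8 = 11)
G = -661/4 (G = 3 - ⅛*1346 = 3 - 673/4 = -661/4 ≈ -165.25)
1/(B(S(6, 2), R)*G) = 1/(11*(-661/4)) = 1/(-7271/4) = -4/7271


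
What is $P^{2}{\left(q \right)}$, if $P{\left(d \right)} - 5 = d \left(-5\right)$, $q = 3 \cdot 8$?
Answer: $13225$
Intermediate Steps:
$q = 24$
$P{\left(d \right)} = 5 - 5 d$ ($P{\left(d \right)} = 5 + d \left(-5\right) = 5 - 5 d$)
$P^{2}{\left(q \right)} = \left(5 - 120\right)^{2} = \left(-115\right)^{2} = 13225$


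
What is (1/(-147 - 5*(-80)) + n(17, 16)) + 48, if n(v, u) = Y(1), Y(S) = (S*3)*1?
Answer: 12904/253 ≈ 51.004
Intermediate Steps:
Y(S) = 3*S (Y(S) = (3*S)*1 = 3*S)
n(v, u) = 3 (n(v, u) = 3*1 = 3)
(1/(-147 - 5*(-80)) + n(17, 16)) + 48 = (1/(-147 - 5*(-80)) + 3) + 48 = (1/(-147 + 400) + 3) + 48 = (1/253 + 3) + 48 = 760/253 + 48 = 12904/253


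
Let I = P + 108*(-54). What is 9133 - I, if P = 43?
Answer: 14922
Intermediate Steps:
I = -5789 (I = 43 + 108*(-54) = 43 - 5832 = -5789)
9133 - I = 9133 - 1*(-5789) = 9133 + 5789 = 14922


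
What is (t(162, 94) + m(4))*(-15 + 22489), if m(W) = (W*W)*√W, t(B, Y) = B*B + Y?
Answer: 592639380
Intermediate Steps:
t(B, Y) = Y + B² (t(B, Y) = B² + Y = Y + B²)
m(W) = W^(5/2) (m(W) = W²*√W = W^(5/2))
(t(162, 94) + m(4))*(-15 + 22489) = ((94 + 162²) + 4^(5/2))*(-15 + 22489) = ((94 + 26244) + 32)*22474 = (26338 + 32)*22474 = 26370*22474 = 592639380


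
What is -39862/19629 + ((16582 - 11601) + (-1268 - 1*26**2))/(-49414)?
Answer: -2029354141/969947406 ≈ -2.0922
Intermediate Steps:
-39862/19629 + ((16582 - 11601) + (-1268 - 1*26**2))/(-49414) = -39862*1/19629 + (4981 + (-1268 - 1*676))*(-1/49414) = -39862/19629 + (4981 + (-1268 - 676))*(-1/49414) = -39862/19629 + (4981 - 1944)*(-1/49414) = -39862/19629 + 3037*(-1/49414) = -39862/19629 - 3037/49414 = -2029354141/969947406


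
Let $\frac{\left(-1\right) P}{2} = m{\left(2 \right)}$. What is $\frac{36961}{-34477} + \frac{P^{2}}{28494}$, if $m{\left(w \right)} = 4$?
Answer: $- \frac{22846961}{21356253} \approx -1.0698$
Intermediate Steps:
$P = -8$ ($P = \left(-2\right) 4 = -8$)
$\frac{36961}{-34477} + \frac{P^{2}}{28494} = \frac{36961}{-34477} + \frac{\left(-8\right)^{2}}{28494} = 36961 \left(- \frac{1}{34477}\right) + 64 \cdot \frac{1}{28494} = - \frac{1607}{1499} + \frac{32}{14247} = - \frac{22846961}{21356253}$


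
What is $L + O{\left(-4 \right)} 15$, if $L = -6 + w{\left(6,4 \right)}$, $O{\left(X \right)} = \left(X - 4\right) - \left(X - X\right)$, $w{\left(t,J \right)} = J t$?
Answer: $-102$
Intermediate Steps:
$O{\left(X \right)} = -4 + X$ ($O{\left(X \right)} = \left(-4 + X\right) - 0 = \left(-4 + X\right) + 0 = -4 + X$)
$L = 18$ ($L = -6 + 4 \cdot 6 = -6 + 24 = 18$)
$L + O{\left(-4 \right)} 15 = 18 + \left(-4 - 4\right) 15 = 18 - 120 = -102$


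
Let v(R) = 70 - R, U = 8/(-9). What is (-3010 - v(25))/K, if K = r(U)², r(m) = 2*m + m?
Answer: -27495/64 ≈ -429.61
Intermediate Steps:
U = -8/9 (U = 8*(-⅑) = -8/9 ≈ -0.88889)
r(m) = 3*m
K = 64/9 (K = (3*(-8/9))² = (-8/3)² = 64/9 ≈ 7.1111)
(-3010 - v(25))/K = (-3010 - (70 - 1*25))/(64/9) = (-3010 - (70 - 25))*(9/64) = (-3010 - 1*45)*(9/64) = (-3010 - 45)*(9/64) = -3055*9/64 = -27495/64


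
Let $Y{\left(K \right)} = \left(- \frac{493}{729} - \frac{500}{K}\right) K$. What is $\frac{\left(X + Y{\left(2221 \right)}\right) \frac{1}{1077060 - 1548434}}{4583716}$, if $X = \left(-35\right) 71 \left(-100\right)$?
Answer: $- \frac{179697047}{1575109873876536} \approx -1.1409 \cdot 10^{-7}$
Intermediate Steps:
$Y{\left(K \right)} = K \left(- \frac{493}{729} - \frac{500}{K}\right)$ ($Y{\left(K \right)} = \left(\left(-493\right) \frac{1}{729} - \frac{500}{K}\right) K = \left(- \frac{493}{729} - \frac{500}{K}\right) K = K \left(- \frac{493}{729} - \frac{500}{K}\right)$)
$X = 248500$ ($X = \left(-2485\right) \left(-100\right) = 248500$)
$\frac{\left(X + Y{\left(2221 \right)}\right) \frac{1}{1077060 - 1548434}}{4583716} = \frac{\left(248500 - \frac{1459453}{729}\right) \frac{1}{1077060 - 1548434}}{4583716} = \frac{248500 - \frac{1459453}{729}}{-471374} \cdot \frac{1}{4583716} = \left(248500 - \frac{1459453}{729}\right) \left(- \frac{1}{471374}\right) \frac{1}{4583716} = \frac{179697047}{729} \left(- \frac{1}{471374}\right) \frac{1}{4583716} = \left(- \frac{179697047}{343631646}\right) \frac{1}{4583716} = - \frac{179697047}{1575109873876536}$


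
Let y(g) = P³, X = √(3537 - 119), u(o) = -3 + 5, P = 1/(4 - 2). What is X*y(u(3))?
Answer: √3418/8 ≈ 7.3080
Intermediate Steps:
P = ½ (P = 1/2 = ½ ≈ 0.50000)
u(o) = 2
X = √3418 ≈ 58.464
y(g) = ⅛ (y(g) = (½)³ = ⅛)
X*y(u(3)) = √3418*(⅛) = √3418/8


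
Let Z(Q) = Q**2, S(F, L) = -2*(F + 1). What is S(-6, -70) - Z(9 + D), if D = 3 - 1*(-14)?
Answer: -666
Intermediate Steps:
S(F, L) = -2 - 2*F (S(F, L) = -2*(1 + F) = -2 - 2*F)
D = 17 (D = 3 + 14 = 17)
S(-6, -70) - Z(9 + D) = (-2 - 2*(-6)) - (9 + 17)**2 = (-2 + 12) - 1*26**2 = 10 - 1*676 = 10 - 676 = -666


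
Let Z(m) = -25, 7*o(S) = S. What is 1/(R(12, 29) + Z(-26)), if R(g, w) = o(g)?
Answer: -7/163 ≈ -0.042945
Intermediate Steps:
o(S) = S/7
R(g, w) = g/7
1/(R(12, 29) + Z(-26)) = 1/((1/7)*12 - 25) = 1/(12/7 - 25) = 1/(-163/7) = -7/163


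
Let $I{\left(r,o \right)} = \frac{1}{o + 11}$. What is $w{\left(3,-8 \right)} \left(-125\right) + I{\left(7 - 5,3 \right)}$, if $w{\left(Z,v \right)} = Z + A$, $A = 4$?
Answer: $- \frac{12249}{14} \approx -874.93$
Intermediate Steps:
$I{\left(r,o \right)} = \frac{1}{11 + o}$
$w{\left(Z,v \right)} = 4 + Z$ ($w{\left(Z,v \right)} = Z + 4 = 4 + Z$)
$w{\left(3,-8 \right)} \left(-125\right) + I{\left(7 - 5,3 \right)} = \left(4 + 3\right) \left(-125\right) + \frac{1}{11 + 3} = 7 \left(-125\right) + \frac{1}{14} = -875 + \frac{1}{14} = - \frac{12249}{14}$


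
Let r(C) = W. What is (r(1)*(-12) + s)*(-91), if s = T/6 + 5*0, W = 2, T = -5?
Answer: 13559/6 ≈ 2259.8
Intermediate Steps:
r(C) = 2
s = -⅚ (s = -5/6 + 5*0 = -5*⅙ + 0 = -⅚ + 0 = -⅚ ≈ -0.83333)
(r(1)*(-12) + s)*(-91) = (2*(-12) - ⅚)*(-91) = (-24 - ⅚)*(-91) = -149/6*(-91) = 13559/6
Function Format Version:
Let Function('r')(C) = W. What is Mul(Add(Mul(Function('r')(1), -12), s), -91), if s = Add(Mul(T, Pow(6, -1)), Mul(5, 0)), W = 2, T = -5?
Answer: Rational(13559, 6) ≈ 2259.8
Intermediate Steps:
Function('r')(C) = 2
s = Rational(-5, 6) (s = Add(Mul(-5, Pow(6, -1)), Mul(5, 0)) = Add(Mul(-5, Rational(1, 6)), 0) = Add(Rational(-5, 6), 0) = Rational(-5, 6) ≈ -0.83333)
Mul(Add(Mul(Function('r')(1), -12), s), -91) = Mul(Add(Mul(2, -12), Rational(-5, 6)), -91) = Mul(Add(-24, Rational(-5, 6)), -91) = Mul(Rational(-149, 6), -91) = Rational(13559, 6)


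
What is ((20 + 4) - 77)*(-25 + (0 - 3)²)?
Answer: 848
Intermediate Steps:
((20 + 4) - 77)*(-25 + (0 - 3)²) = (24 - 77)*(-25 + (-3)²) = -53*(-25 + 9) = -53*(-16) = 848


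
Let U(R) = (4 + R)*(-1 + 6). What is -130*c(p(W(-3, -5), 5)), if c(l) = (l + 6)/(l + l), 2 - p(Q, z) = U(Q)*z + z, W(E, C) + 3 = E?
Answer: -3445/47 ≈ -73.298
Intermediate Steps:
W(E, C) = -3 + E
U(R) = 20 + 5*R (U(R) = (4 + R)*5 = 20 + 5*R)
p(Q, z) = 2 - z - z*(20 + 5*Q) (p(Q, z) = 2 - ((20 + 5*Q)*z + z) = 2 - (z*(20 + 5*Q) + z) = 2 - (z + z*(20 + 5*Q)) = 2 + (-z - z*(20 + 5*Q)) = 2 - z - z*(20 + 5*Q))
c(l) = (6 + l)/(2*l) (c(l) = (6 + l)/((2*l)) = (6 + l)*(1/(2*l)) = (6 + l)/(2*l))
-130*c(p(W(-3, -5), 5)) = -65*(6 + (2 - 1*5 - 5*5*(4 + (-3 - 3))))/(2 - 1*5 - 5*5*(4 + (-3 - 3))) = -65*(6 + (2 - 5 - 5*5*(4 - 6)))/(2 - 5 - 5*5*(4 - 6)) = -65*(6 + (2 - 5 - 5*5*(-2)))/(2 - 5 - 5*5*(-2)) = -65*(6 + (2 - 5 + 50))/(2 - 5 + 50) = -65*(6 + 47)/47 = -65*53/47 = -130*53/94 = -3445/47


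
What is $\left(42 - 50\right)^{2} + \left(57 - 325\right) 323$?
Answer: $-86500$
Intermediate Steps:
$\left(42 - 50\right)^{2} + \left(57 - 325\right) 323 = \left(-8\right)^{2} - 86564 = 64 - 86564 = -86500$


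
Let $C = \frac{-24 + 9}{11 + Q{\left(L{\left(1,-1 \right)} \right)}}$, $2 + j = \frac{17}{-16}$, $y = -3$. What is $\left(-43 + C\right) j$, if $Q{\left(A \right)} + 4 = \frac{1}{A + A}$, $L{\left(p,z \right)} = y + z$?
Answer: $\frac{24353}{176} \approx 138.37$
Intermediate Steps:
$j = - \frac{49}{16}$ ($j = -2 + \frac{17}{-16} = -2 + 17 \left(- \frac{1}{16}\right) = -2 - \frac{17}{16} = - \frac{49}{16} \approx -3.0625$)
$L{\left(p,z \right)} = -3 + z$
$Q{\left(A \right)} = -4 + \frac{1}{2 A}$ ($Q{\left(A \right)} = -4 + \frac{1}{A + A} = -4 + \frac{1}{2 A}$)
$C = - \frac{24}{11}$ ($C = \frac{-24 + 9}{11 - \left(4 - \frac{1}{2 \left(-3 - 1\right)}\right)} = - \frac{15}{11 - \left(4 - \frac{1}{2 \left(-4\right)}\right)} = - \frac{15}{11 + \left(-4 + \frac{1}{2} \left(- \frac{1}{4}\right)\right)} = - \frac{15}{11 - \frac{33}{8}} = - \frac{15}{\frac{55}{8}} = \left(-15\right) \frac{8}{55} = - \frac{24}{11} \approx -2.1818$)
$\left(-43 + C\right) j = \left(-43 - \frac{24}{11}\right) \left(- \frac{49}{16}\right) = \left(- \frac{497}{11}\right) \left(- \frac{49}{16}\right) = \frac{24353}{176}$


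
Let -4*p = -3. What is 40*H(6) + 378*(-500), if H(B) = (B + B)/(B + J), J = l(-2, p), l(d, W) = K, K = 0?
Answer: -188920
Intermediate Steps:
p = ¾ (p = -¼*(-3) = ¾ ≈ 0.75000)
l(d, W) = 0
J = 0
H(B) = 2 (H(B) = (B + B)/(B + 0) = (2*B)/B = 2)
40*H(6) + 378*(-500) = 40*2 + 378*(-500) = 80 - 189000 = -188920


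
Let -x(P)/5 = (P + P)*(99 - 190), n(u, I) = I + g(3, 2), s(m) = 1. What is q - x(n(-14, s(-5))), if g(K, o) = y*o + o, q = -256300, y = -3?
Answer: -253570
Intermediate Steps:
g(K, o) = -2*o (g(K, o) = -3*o + o = -2*o)
n(u, I) = -4 + I (n(u, I) = I - 2*2 = I - 4 = -4 + I)
x(P) = 910*P (x(P) = -5*(P + P)*(99 - 190) = -5*2*P*(-91) = -(-910)*P = 910*P)
q - x(n(-14, s(-5))) = -256300 - 910*(-4 + 1) = -256300 - 910*(-3) = -256300 - 1*(-2730) = -256300 + 2730 = -253570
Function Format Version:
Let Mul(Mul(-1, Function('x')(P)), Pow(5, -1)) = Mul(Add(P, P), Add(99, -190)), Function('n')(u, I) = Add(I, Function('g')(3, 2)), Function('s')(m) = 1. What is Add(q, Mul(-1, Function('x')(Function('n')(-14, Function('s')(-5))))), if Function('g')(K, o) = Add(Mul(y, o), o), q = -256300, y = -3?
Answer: -253570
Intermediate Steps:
Function('g')(K, o) = Mul(-2, o) (Function('g')(K, o) = Add(Mul(-3, o), o) = Mul(-2, o))
Function('n')(u, I) = Add(-4, I) (Function('n')(u, I) = Add(I, Mul(-2, 2)) = Add(I, -4) = Add(-4, I))
Function('x')(P) = Mul(910, P) (Function('x')(P) = Mul(-5, Mul(Add(P, P), Add(99, -190))) = Mul(-5, Mul(Mul(2, P), -91)) = Mul(-5, Mul(-182, P)) = Mul(910, P))
Add(q, Mul(-1, Function('x')(Function('n')(-14, Function('s')(-5))))) = Add(-256300, Mul(-1, Mul(910, Add(-4, 1)))) = Add(-256300, Mul(-1, Mul(910, -3))) = Add(-256300, Mul(-1, -2730)) = Add(-256300, 2730) = -253570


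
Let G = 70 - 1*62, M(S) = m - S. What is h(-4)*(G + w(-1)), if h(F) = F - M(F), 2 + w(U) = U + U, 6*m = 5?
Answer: -106/3 ≈ -35.333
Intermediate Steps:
m = ⅚ (m = (⅙)*5 = ⅚ ≈ 0.83333)
M(S) = ⅚ - S
w(U) = -2 + 2*U (w(U) = -2 + (U + U) = -2 + 2*U)
h(F) = -⅚ + 2*F (h(F) = F - (⅚ - F) = F + (-⅚ + F) = -⅚ + 2*F)
G = 8 (G = 70 - 62 = 8)
h(-4)*(G + w(-1)) = (-⅚ + 2*(-4))*(8 + (-2 + 2*(-1))) = (-⅚ - 8)*(8 + (-2 - 2)) = -53*(8 - 4)/6 = -53/6*4 = -106/3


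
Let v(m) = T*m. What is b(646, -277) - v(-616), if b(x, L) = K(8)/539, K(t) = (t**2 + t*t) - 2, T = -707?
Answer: -33534406/77 ≈ -4.3551e+5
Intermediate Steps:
K(t) = -2 + 2*t**2 (K(t) = (t**2 + t**2) - 2 = 2*t**2 - 2 = -2 + 2*t**2)
b(x, L) = 18/77 (b(x, L) = (-2 + 2*8**2)/539 = (-2 + 2*64)*(1/539) = (-2 + 128)*(1/539) = 126*(1/539) = 18/77)
v(m) = -707*m
b(646, -277) - v(-616) = 18/77 - (-707)*(-616) = 18/77 - 1*435512 = 18/77 - 435512 = -33534406/77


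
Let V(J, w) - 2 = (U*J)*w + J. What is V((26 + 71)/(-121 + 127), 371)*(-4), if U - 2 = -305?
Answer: 21807904/3 ≈ 7.2693e+6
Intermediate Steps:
U = -303 (U = 2 - 305 = -303)
V(J, w) = 2 + J - 303*J*w (V(J, w) = 2 + ((-303*J)*w + J) = 2 + (-303*J*w + J) = 2 + (J - 303*J*w) = 2 + J - 303*J*w)
V((26 + 71)/(-121 + 127), 371)*(-4) = (2 + (26 + 71)/(-121 + 127) - 303*(26 + 71)/(-121 + 127)*371)*(-4) = (2 + 97/6 - 303*97/6*371)*(-4) = (2 + 97/6 - 3634687/2)*(-4) = -5451976/3*(-4) = 21807904/3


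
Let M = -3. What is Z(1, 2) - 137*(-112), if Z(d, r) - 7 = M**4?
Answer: 15432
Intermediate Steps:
Z(d, r) = 88 (Z(d, r) = 7 + (-3)**4 = 7 + 81 = 88)
Z(1, 2) - 137*(-112) = 88 - 137*(-112) = 88 + 15344 = 15432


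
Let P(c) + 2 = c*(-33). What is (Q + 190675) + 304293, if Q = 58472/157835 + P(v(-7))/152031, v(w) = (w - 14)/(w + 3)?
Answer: 47508673495834913/95983251540 ≈ 4.9497e+5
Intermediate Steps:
v(w) = (-14 + w)/(3 + w)
P(c) = -2 - 33*c (P(c) = -2 + c*(-33) = -2 - 33*c)
Q = 35447584193/95983251540 (Q = 58472/157835 + (-2 - 33*(-14 - 7)/(3 - 7))/152031 = 58472*(1/157835) + (-2 - 33*(-21)/(-4))*(1/152031) = 58472/157835 + (-2 - (-33)*(-21)/4)*(1/152031) = 58472/157835 + (-2 - 33*21/4)*(1/152031) = 58472/157835 + (-2 - 693/4)*(1/152031) = 58472/157835 - 701/4*1/152031 = 58472/157835 - 701/608124 = 35447584193/95983251540 ≈ 0.36931)
(Q + 190675) + 304293 = (35447584193/95983251540 + 190675) + 304293 = 18301641934973693/95983251540 + 304293 = 47508673495834913/95983251540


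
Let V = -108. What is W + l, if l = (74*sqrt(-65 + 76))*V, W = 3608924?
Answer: 3608924 - 7992*sqrt(11) ≈ 3.5824e+6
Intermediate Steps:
l = -7992*sqrt(11) (l = (74*sqrt(-65 + 76))*(-108) = (74*sqrt(11))*(-108) = -7992*sqrt(11) ≈ -26506.)
W + l = 3608924 - 7992*sqrt(11)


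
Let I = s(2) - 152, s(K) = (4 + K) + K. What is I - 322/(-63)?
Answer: -1250/9 ≈ -138.89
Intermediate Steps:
s(K) = 4 + 2*K
I = -144 (I = (4 + 2*2) - 152 = (4 + 4) - 152 = 8 - 152 = -144)
I - 322/(-63) = -144 - 322/(-63) = -144 - 322*(-1)/63 = -144 - 1*(-46/9) = -144 + 46/9 = -1250/9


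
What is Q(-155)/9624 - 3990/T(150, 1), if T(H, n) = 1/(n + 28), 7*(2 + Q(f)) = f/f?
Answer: -7795151293/67368 ≈ -1.1571e+5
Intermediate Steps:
Q(f) = -13/7 (Q(f) = -2 + (f/f)/7 = -2 + (1/7)*1 = -2 + 1/7 = -13/7)
T(H, n) = 1/(28 + n)
Q(-155)/9624 - 3990/T(150, 1) = -13/7/9624 - 3990/(1/(28 + 1)) = -13/7*1/9624 - 3990/(1/29) = -13/67368 - 3990/1/29 = -13/67368 - 3990*29 = -13/67368 - 115710 = -7795151293/67368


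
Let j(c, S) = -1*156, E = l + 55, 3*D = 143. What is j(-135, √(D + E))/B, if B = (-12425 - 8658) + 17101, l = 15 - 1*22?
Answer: 78/1991 ≈ 0.039176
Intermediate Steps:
l = -7 (l = 15 - 22 = -7)
D = 143/3 (D = (⅓)*143 = 143/3 ≈ 47.667)
E = 48 (E = -7 + 55 = 48)
j(c, S) = -156
B = -3982 (B = -21083 + 17101 = -3982)
j(-135, √(D + E))/B = -156/(-3982) = -156*(-1/3982) = 78/1991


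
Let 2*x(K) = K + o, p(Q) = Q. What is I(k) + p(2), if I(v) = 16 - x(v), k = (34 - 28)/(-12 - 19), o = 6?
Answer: 468/31 ≈ 15.097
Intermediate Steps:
x(K) = 3 + K/2 (x(K) = (K + 6)/2 = (6 + K)/2 = 3 + K/2)
k = -6/31 (k = 6/(-31) = 6*(-1/31) = -6/31 ≈ -0.19355)
I(v) = 13 - v/2 (I(v) = 16 - (3 + v/2) = 16 + (-3 - v/2) = 13 - v/2)
I(k) + p(2) = (13 - ½*(-6/31)) + 2 = (13 + 3/31) + 2 = 406/31 + 2 = 468/31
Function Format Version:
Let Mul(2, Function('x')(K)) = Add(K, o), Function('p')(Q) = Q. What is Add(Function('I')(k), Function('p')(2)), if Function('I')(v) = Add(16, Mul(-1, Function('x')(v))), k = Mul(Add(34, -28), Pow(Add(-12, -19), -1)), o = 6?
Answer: Rational(468, 31) ≈ 15.097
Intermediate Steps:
Function('x')(K) = Add(3, Mul(Rational(1, 2), K)) (Function('x')(K) = Mul(Rational(1, 2), Add(K, 6)) = Mul(Rational(1, 2), Add(6, K)) = Add(3, Mul(Rational(1, 2), K)))
k = Rational(-6, 31) (k = Mul(6, Pow(-31, -1)) = Mul(6, Rational(-1, 31)) = Rational(-6, 31) ≈ -0.19355)
Function('I')(v) = Add(13, Mul(Rational(-1, 2), v)) (Function('I')(v) = Add(16, Mul(-1, Add(3, Mul(Rational(1, 2), v)))) = Add(16, Add(-3, Mul(Rational(-1, 2), v))) = Add(13, Mul(Rational(-1, 2), v)))
Add(Function('I')(k), Function('p')(2)) = Add(Add(13, Mul(Rational(-1, 2), Rational(-6, 31))), 2) = Add(Add(13, Rational(3, 31)), 2) = Add(Rational(406, 31), 2) = Rational(468, 31)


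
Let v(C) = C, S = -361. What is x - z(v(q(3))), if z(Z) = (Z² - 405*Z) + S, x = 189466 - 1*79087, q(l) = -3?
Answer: 109516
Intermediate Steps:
x = 110379 (x = 189466 - 79087 = 110379)
z(Z) = -361 + Z² - 405*Z (z(Z) = (Z² - 405*Z) - 361 = -361 + Z² - 405*Z)
x - z(v(q(3))) = 110379 - (-361 + (-3)² - 405*(-3)) = 110379 - (-361 + 9 + 1215) = 110379 - 1*863 = 110379 - 863 = 109516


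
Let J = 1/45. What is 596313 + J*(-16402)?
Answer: 26817683/45 ≈ 5.9595e+5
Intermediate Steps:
J = 1/45 ≈ 0.022222
596313 + J*(-16402) = 596313 + (1/45)*(-16402) = 596313 - 16402/45 = 26817683/45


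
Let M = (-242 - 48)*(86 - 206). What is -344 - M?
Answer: -35144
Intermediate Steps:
M = 34800 (M = -290*(-120) = 34800)
-344 - M = -344 - 1*34800 = -344 - 34800 = -35144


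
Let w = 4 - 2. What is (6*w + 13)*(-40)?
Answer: -1000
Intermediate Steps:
w = 2
(6*w + 13)*(-40) = (6*2 + 13)*(-40) = (12 + 13)*(-40) = 25*(-40) = -1000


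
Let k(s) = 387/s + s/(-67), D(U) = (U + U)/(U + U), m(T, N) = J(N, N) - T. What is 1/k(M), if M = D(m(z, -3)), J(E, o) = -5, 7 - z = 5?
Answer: 67/25928 ≈ 0.0025841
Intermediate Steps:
z = 2 (z = 7 - 1*5 = 7 - 5 = 2)
m(T, N) = -5 - T
D(U) = 1 (D(U) = (2*U)/((2*U)) = (2*U)*(1/(2*U)) = 1)
M = 1
k(s) = 387/s - s/67 (k(s) = 387/s + s*(-1/67) = 387/s - s/67)
1/k(M) = 1/(387/1 - 1/67*1) = 1/(387*1 - 1/67) = 1/(387 - 1/67) = 1/(25928/67) = 67/25928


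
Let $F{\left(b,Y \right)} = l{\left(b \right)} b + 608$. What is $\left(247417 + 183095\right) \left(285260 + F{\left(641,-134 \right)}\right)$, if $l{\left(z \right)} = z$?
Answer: $299958805488$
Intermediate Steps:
$F{\left(b,Y \right)} = 608 + b^{2}$ ($F{\left(b,Y \right)} = b b + 608 = b^{2} + 608 = 608 + b^{2}$)
$\left(247417 + 183095\right) \left(285260 + F{\left(641,-134 \right)}\right) = \left(247417 + 183095\right) \left(285260 + \left(608 + 641^{2}\right)\right) = 430512 \left(285260 + \left(608 + 410881\right)\right) = 430512 \left(285260 + 411489\right) = 430512 \cdot 696749 = 299958805488$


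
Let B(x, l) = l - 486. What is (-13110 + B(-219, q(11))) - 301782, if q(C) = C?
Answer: -315367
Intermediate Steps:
B(x, l) = -486 + l
(-13110 + B(-219, q(11))) - 301782 = (-13110 + (-486 + 11)) - 301782 = (-13110 - 475) - 301782 = -13585 - 301782 = -315367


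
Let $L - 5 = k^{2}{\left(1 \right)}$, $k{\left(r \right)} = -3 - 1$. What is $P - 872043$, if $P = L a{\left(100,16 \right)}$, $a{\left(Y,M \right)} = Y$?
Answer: $-869943$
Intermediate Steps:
$k{\left(r \right)} = -4$ ($k{\left(r \right)} = -3 - 1 = -4$)
$L = 21$ ($L = 5 + \left(-4\right)^{2} = 5 + 16 = 21$)
$P = 2100$ ($P = 21 \cdot 100 = 2100$)
$P - 872043 = 2100 - 872043 = -869943$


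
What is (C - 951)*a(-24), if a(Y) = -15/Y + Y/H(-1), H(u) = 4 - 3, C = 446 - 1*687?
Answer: 27863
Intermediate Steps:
C = -241 (C = 446 - 687 = -241)
H(u) = 1
a(Y) = Y - 15/Y (a(Y) = -15/Y + Y/1 = -15/Y + Y*1 = -15/Y + Y = Y - 15/Y)
(C - 951)*a(-24) = (-241 - 951)*(-24 - 15/(-24)) = -1192*(-24 - 15*(-1/24)) = -1192*(-24 + 5/8) = -1192*(-187/8) = 27863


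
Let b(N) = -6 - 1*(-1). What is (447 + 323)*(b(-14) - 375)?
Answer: -292600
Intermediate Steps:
b(N) = -5 (b(N) = -6 + 1 = -5)
(447 + 323)*(b(-14) - 375) = (447 + 323)*(-5 - 375) = 770*(-380) = -292600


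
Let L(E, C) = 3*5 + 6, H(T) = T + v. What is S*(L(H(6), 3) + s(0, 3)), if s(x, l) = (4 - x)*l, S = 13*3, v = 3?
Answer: 1287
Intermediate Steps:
S = 39
H(T) = 3 + T (H(T) = T + 3 = 3 + T)
s(x, l) = l*(4 - x)
L(E, C) = 21 (L(E, C) = 15 + 6 = 21)
S*(L(H(6), 3) + s(0, 3)) = 39*(21 + 3*(4 - 1*0)) = 39*(21 + 3*(4 + 0)) = 39*(21 + 3*4) = 39*(21 + 12) = 39*33 = 1287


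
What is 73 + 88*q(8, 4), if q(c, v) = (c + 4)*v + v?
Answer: 4649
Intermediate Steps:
q(c, v) = v + v*(4 + c) (q(c, v) = (4 + c)*v + v = v*(4 + c) + v = v + v*(4 + c))
73 + 88*q(8, 4) = 73 + 88*(4*(5 + 8)) = 73 + 88*(4*13) = 73 + 88*52 = 73 + 4576 = 4649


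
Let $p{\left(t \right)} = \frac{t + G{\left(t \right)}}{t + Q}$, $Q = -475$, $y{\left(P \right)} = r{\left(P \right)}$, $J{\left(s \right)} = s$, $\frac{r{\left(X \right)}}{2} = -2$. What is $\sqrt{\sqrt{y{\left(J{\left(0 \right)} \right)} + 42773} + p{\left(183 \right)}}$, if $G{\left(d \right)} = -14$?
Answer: $\frac{\sqrt{-12337 + 21316 \sqrt{42769}}}{146} \approx 14.361$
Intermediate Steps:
$r{\left(X \right)} = -4$ ($r{\left(X \right)} = 2 \left(-2\right) = -4$)
$y{\left(P \right)} = -4$
$p{\left(t \right)} = \frac{-14 + t}{-475 + t}$ ($p{\left(t \right)} = \frac{t - 14}{t - 475} = \frac{-14 + t}{-475 + t}$)
$\sqrt{\sqrt{y{\left(J{\left(0 \right)} \right)} + 42773} + p{\left(183 \right)}} = \sqrt{\sqrt{-4 + 42773} + \frac{-14 + 183}{-475 + 183}} = \sqrt{\sqrt{42769} + \frac{1}{-292} \cdot 169} = \sqrt{\sqrt{42769} - \frac{169}{292}} = \sqrt{- \frac{169}{292} + \sqrt{42769}}$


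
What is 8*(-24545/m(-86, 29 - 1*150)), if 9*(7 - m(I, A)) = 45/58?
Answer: -11388880/401 ≈ -28401.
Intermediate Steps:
m(I, A) = 401/58 (m(I, A) = 7 - 5/58 = 401/58)
8*(-24545/m(-86, 29 - 1*150)) = 8*(-24545/401/58) = 8*(-24545*58/401) = 8*(-1423610/401) = -11388880/401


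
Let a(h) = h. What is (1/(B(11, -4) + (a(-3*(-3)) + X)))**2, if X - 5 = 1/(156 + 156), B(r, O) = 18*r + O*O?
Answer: 97344/5060472769 ≈ 1.9236e-5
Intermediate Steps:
B(r, O) = O**2 + 18*r (B(r, O) = 18*r + O**2 = O**2 + 18*r)
X = 1561/312 (X = 5 + 1/(156 + 156) = 5 + 1/312 = 1561/312 ≈ 5.0032)
(1/(B(11, -4) + (a(-3*(-3)) + X)))**2 = (1/(((-4)**2 + 18*11) + (-3*(-3) + 1561/312)))**2 = (1/((16 + 198) + (9 + 1561/312)))**2 = (1/(214 + 4369/312))**2 = (1/(71137/312))**2 = (312/71137)**2 = 97344/5060472769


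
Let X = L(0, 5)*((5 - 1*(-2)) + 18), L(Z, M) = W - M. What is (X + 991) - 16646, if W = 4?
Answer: -15680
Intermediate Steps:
L(Z, M) = 4 - M
X = -25 (X = (4 - 1*5)*((5 - 1*(-2)) + 18) = (4 - 5)*((5 + 2) + 18) = -(7 + 18) = -1*25 = -25)
(X + 991) - 16646 = (-25 + 991) - 16646 = 966 - 16646 = -15680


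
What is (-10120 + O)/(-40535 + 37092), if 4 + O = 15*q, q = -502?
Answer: 17654/3443 ≈ 5.1275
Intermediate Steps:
O = -7534 (O = -4 + 15*(-502) = -4 - 7530 = -7534)
(-10120 + O)/(-40535 + 37092) = (-10120 - 7534)/(-40535 + 37092) = -17654/(-3443) = -17654*(-1/3443) = 17654/3443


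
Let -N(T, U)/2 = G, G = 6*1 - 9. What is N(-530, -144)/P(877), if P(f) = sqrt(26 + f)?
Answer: 2*sqrt(903)/301 ≈ 0.19967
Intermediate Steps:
G = -3 (G = 6 - 9 = -3)
N(T, U) = 6 (N(T, U) = -2*(-3) = 6)
N(-530, -144)/P(877) = 6/(sqrt(26 + 877)) = 6/(sqrt(903)) = 6*(sqrt(903)/903) = 2*sqrt(903)/301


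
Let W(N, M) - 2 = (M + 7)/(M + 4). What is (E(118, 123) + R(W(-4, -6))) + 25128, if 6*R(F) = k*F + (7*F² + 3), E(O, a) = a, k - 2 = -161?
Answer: 201715/8 ≈ 25214.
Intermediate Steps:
k = -159 (k = 2 - 161 = -159)
W(N, M) = 2 + (7 + M)/(4 + M) (W(N, M) = 2 + (M + 7)/(M + 4) = 2 + (7 + M)/(4 + M))
R(F) = ½ - 53*F/2 + 7*F²/6 (R(F) = (-159*F + (7*F² + 3))/6 = (-159*F + (3 + 7*F²))/6 = (3 - 159*F + 7*F²)/6 = ½ - 53*F/2 + 7*F²/6)
(E(118, 123) + R(W(-4, -6))) + 25128 = (123 + (½ - 159*(5 - 6)/(2*(4 - 6)) + 7*(3*(5 - 6)/(4 - 6))²/6)) + 25128 = (123 + (½ - 159*(-1)/(2*(-2)) + 7*(3*(-1)/(-2))²/6)) + 25128 = (123 + (½ - 159*(-1)*(-1)/(2*2) + 7*(3*(-½)*(-1))²/6)) + 25128 = (123 + (½ - 53/2*3/2 + 7*(3/2)²/6)) + 25128 = (123 + (½ - 159/4 + (7/6)*(9/4))) + 25128 = (123 + (½ - 159/4 + 21/8)) + 25128 = (123 - 293/8) + 25128 = 691/8 + 25128 = 201715/8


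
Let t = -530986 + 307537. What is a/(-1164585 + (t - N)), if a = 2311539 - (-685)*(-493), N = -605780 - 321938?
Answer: -986917/230158 ≈ -4.2880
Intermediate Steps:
N = -927718
a = 1973834 (a = 2311539 - 1*337705 = 2311539 - 337705 = 1973834)
t = -223449
a/(-1164585 + (t - N)) = 1973834/(-1164585 + (-223449 - 1*(-927718))) = 1973834/(-1164585 + (-223449 + 927718)) = 1973834/(-1164585 + 704269) = 1973834/(-460316) = 1973834*(-1/460316) = -986917/230158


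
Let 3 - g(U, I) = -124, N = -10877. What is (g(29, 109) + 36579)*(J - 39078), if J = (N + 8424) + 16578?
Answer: -915924818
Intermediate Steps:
g(U, I) = 127 (g(U, I) = 3 - 1*(-124) = 3 + 124 = 127)
J = 14125 (J = (-10877 + 8424) + 16578 = -2453 + 16578 = 14125)
(g(29, 109) + 36579)*(J - 39078) = (127 + 36579)*(14125 - 39078) = 36706*(-24953) = -915924818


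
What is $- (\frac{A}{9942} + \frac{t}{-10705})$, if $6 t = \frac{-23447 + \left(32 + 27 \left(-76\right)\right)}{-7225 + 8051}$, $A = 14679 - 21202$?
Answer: $\frac{57636319771}{87910444860} \approx 0.65563$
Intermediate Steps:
$A = -6523$ ($A = 14679 - 21202 = -6523$)
$t = - \frac{8489}{1652}$ ($t = \frac{\left(-23447 + \left(32 + 27 \left(-76\right)\right)\right) \frac{1}{-7225 + 8051}}{6} = \frac{\left(-23447 + \left(32 - 2052\right)\right) \frac{1}{826}}{6} = \frac{\left(-23447 - 2020\right) \frac{1}{826}}{6} = \frac{\left(-25467\right) \frac{1}{826}}{6} = \frac{1}{6} \left(- \frac{25467}{826}\right) = - \frac{8489}{1652} \approx -5.1386$)
$- (\frac{A}{9942} + \frac{t}{-10705}) = - (- \frac{6523}{9942} - \frac{8489}{1652 \left(-10705\right)}) = - (\left(-6523\right) \frac{1}{9942} - - \frac{8489}{17684660}) = - (- \frac{6523}{9942} + \frac{8489}{17684660}) = \left(-1\right) \left(- \frac{57636319771}{87910444860}\right) = \frac{57636319771}{87910444860}$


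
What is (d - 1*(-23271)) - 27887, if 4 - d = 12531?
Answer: -17143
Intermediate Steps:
d = -12527 (d = 4 - 1*12531 = 4 - 12531 = -12527)
(d - 1*(-23271)) - 27887 = (-12527 - 1*(-23271)) - 27887 = (-12527 + 23271) - 27887 = 10744 - 27887 = -17143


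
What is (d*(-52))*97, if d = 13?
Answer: -65572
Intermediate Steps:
(d*(-52))*97 = (13*(-52))*97 = -676*97 = -65572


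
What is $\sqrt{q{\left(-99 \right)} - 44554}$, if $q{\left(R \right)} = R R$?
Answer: $i \sqrt{34753} \approx 186.42 i$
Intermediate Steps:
$q{\left(R \right)} = R^{2}$
$\sqrt{q{\left(-99 \right)} - 44554} = \sqrt{\left(-99\right)^{2} - 44554} = \sqrt{9801 - 44554} = \sqrt{-34753} = i \sqrt{34753}$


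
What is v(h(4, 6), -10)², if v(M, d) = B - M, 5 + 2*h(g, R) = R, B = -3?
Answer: 49/4 ≈ 12.250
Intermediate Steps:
h(g, R) = -5/2 + R/2
v(M, d) = -3 - M
v(h(4, 6), -10)² = (-3 - (-5/2 + (½)*6))² = (-3 - (-5/2 + 3))² = (-3 - 1*½)² = (-3 - ½)² = (-7/2)² = 49/4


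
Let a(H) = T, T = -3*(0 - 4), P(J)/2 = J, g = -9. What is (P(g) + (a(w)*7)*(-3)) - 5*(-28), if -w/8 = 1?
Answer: -130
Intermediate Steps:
w = -8 (w = -8*1 = -8)
P(J) = 2*J
T = 12 (T = -3*(-4) = 12)
a(H) = 12
(P(g) + (a(w)*7)*(-3)) - 5*(-28) = (2*(-9) + (12*7)*(-3)) - 5*(-28) = (-18 + 84*(-3)) + 140 = (-18 - 252) + 140 = -270 + 140 = -130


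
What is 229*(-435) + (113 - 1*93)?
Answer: -99595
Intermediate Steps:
229*(-435) + (113 - 1*93) = -99615 + (113 - 93) = -99615 + 20 = -99595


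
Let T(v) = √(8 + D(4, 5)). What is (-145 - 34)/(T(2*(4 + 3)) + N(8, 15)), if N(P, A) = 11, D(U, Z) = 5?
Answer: -1969/108 + 179*√13/108 ≈ -12.256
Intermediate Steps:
T(v) = √13 (T(v) = √(8 + 5) = √13)
(-145 - 34)/(T(2*(4 + 3)) + N(8, 15)) = (-145 - 34)/(√13 + 11) = -179/(11 + √13)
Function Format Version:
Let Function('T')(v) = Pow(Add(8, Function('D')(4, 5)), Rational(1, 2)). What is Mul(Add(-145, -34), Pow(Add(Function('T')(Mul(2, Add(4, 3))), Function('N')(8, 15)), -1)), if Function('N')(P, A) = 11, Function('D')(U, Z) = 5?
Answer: Add(Rational(-1969, 108), Mul(Rational(179, 108), Pow(13, Rational(1, 2)))) ≈ -12.256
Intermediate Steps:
Function('T')(v) = Pow(13, Rational(1, 2)) (Function('T')(v) = Pow(Add(8, 5), Rational(1, 2)) = Pow(13, Rational(1, 2)))
Mul(Add(-145, -34), Pow(Add(Function('T')(Mul(2, Add(4, 3))), Function('N')(8, 15)), -1)) = Mul(Add(-145, -34), Pow(Add(Pow(13, Rational(1, 2)), 11), -1)) = Mul(-179, Pow(Add(11, Pow(13, Rational(1, 2))), -1))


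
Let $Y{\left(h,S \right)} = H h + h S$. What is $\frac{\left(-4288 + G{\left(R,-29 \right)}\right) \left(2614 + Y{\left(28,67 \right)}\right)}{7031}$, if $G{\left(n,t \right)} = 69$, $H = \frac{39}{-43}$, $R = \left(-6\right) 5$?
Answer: $- \frac{809955182}{302333} \approx -2679.0$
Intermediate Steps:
$R = -30$
$H = - \frac{39}{43}$ ($H = 39 \left(- \frac{1}{43}\right) = - \frac{39}{43} \approx -0.90698$)
$Y{\left(h,S \right)} = - \frac{39 h}{43} + S h$ ($Y{\left(h,S \right)} = - \frac{39 h}{43} + h S = - \frac{39 h}{43} + S h$)
$\frac{\left(-4288 + G{\left(R,-29 \right)}\right) \left(2614 + Y{\left(28,67 \right)}\right)}{7031} = \frac{\left(-4288 + 69\right) \left(2614 + \frac{1}{43} \cdot 28 \left(-39 + 43 \cdot 67\right)\right)}{7031} = - 4219 \left(2614 + \frac{1}{43} \cdot 28 \left(-39 + 2881\right)\right) \frac{1}{7031} = - 4219 \left(2614 + \frac{1}{43} \cdot 28 \cdot 2842\right) \frac{1}{7031} = - 4219 \left(2614 + \frac{79576}{43}\right) \frac{1}{7031} = \left(-4219\right) \frac{191978}{43} \cdot \frac{1}{7031} = \left(- \frac{809955182}{43}\right) \frac{1}{7031} = - \frac{809955182}{302333}$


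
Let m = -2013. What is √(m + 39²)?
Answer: 2*I*√123 ≈ 22.181*I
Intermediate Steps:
√(m + 39²) = √(-2013 + 39²) = √(-2013 + 1521) = √(-492) = 2*I*√123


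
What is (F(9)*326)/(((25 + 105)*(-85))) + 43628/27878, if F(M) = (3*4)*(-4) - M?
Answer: 250029599/77012975 ≈ 3.2466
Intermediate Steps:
F(M) = -48 - M (F(M) = 12*(-4) - M = -48 - M)
(F(9)*326)/(((25 + 105)*(-85))) + 43628/27878 = ((-48 - 1*9)*326)/(((25 + 105)*(-85))) + 43628/27878 = ((-48 - 9)*326)/((130*(-85))) + 43628*(1/27878) = -57*326/(-11050) + 21814/13939 = -18582*(-1/11050) + 21814/13939 = 9291/5525 + 21814/13939 = 250029599/77012975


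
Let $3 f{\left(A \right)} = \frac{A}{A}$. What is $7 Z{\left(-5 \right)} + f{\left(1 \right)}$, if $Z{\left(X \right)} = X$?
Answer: $- \frac{104}{3} \approx -34.667$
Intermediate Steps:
$f{\left(A \right)} = \frac{1}{3}$ ($f{\left(A \right)} = \frac{A \frac{1}{A}}{3} = \frac{1}{3} \cdot 1 = \frac{1}{3}$)
$7 Z{\left(-5 \right)} + f{\left(1 \right)} = 7 \left(-5\right) + \frac{1}{3} = -35 + \frac{1}{3} = - \frac{104}{3}$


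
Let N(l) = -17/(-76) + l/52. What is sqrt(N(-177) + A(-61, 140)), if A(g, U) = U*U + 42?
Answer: 3*sqrt(532508782)/494 ≈ 140.14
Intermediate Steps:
N(l) = 17/76 + l/52 (N(l) = -17*(-1/76) + l*(1/52) = 17/76 + l/52)
A(g, U) = 42 + U**2 (A(g, U) = U**2 + 42 = 42 + U**2)
sqrt(N(-177) + A(-61, 140)) = sqrt((17/76 + (1/52)*(-177)) + (42 + 140**2)) = sqrt((17/76 - 177/52) + (42 + 19600)) = sqrt(-1571/494 + 19642) = sqrt(9701577/494) = 3*sqrt(532508782)/494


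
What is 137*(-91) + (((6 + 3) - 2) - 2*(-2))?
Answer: -12456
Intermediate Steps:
137*(-91) + (((6 + 3) - 2) - 2*(-2)) = -12467 + ((9 - 2) + 4) = -12467 + (7 + 4) = -12467 + 11 = -12456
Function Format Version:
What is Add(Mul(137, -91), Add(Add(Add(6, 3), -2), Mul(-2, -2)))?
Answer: -12456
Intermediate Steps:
Add(Mul(137, -91), Add(Add(Add(6, 3), -2), Mul(-2, -2))) = Add(-12467, Add(Add(9, -2), 4)) = Add(-12467, Add(7, 4)) = Add(-12467, 11) = -12456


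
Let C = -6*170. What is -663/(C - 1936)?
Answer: 663/2956 ≈ 0.22429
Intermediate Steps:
C = -1020
-663/(C - 1936) = -663/(-1020 - 1936) = -663/(-2956) = -663*(-1/2956) = 663/2956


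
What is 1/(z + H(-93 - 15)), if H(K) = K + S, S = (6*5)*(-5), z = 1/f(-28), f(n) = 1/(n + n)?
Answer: -1/314 ≈ -0.0031847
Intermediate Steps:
f(n) = 1/(2*n)
z = -56 (z = 1/((1/2)/(-28)) = 1/((1/2)*(-1/28)) = 1/(-1/56) = -56)
S = -150 (S = 30*(-5) = -150)
H(K) = -150 + K (H(K) = K - 150 = -150 + K)
1/(z + H(-93 - 15)) = 1/(-56 + (-150 + (-93 - 15))) = 1/(-56 + (-150 - 108)) = 1/(-56 - 258) = 1/(-314) = -1/314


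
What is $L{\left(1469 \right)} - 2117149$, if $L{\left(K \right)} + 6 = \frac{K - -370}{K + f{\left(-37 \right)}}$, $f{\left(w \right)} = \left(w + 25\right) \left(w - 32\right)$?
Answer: $- \frac{4863103196}{2297} \approx -2.1172 \cdot 10^{6}$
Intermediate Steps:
$f{\left(w \right)} = \left(-32 + w\right) \left(25 + w\right)$ ($f{\left(w \right)} = \left(25 + w\right) \left(-32 + w\right) = \left(-32 + w\right) \left(25 + w\right)$)
$L{\left(K \right)} = -6 + \frac{370 + K}{828 + K}$ ($L{\left(K \right)} = -6 + \frac{K - -370}{K - \left(541 - 1369\right)} = -6 + \frac{K + 370}{K + \left(-800 + 1369 + 259\right)} = -6 + \frac{370 + K}{K + 828} = -6 + \frac{370 + K}{828 + K}$)
$L{\left(1469 \right)} - 2117149 = \frac{-4598 - 7345}{828 + 1469} - 2117149 = \frac{-4598 - 7345}{2297} - 2117149 = \frac{1}{2297} \left(-11943\right) - 2117149 = - \frac{11943}{2297} - 2117149 = - \frac{4863103196}{2297}$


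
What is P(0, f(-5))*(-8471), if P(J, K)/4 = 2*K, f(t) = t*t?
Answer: -1694200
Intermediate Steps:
f(t) = t²
P(J, K) = 8*K (P(J, K) = 4*(2*K) = 8*K)
P(0, f(-5))*(-8471) = (8*(-5)²)*(-8471) = (8*25)*(-8471) = 200*(-8471) = -1694200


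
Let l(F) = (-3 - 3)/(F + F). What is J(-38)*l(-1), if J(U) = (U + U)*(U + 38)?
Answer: 0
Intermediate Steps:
J(U) = 2*U*(38 + U) (J(U) = (2*U)*(38 + U) = 2*U*(38 + U))
l(F) = -3/F (l(F) = -6*1/(2*F) = -3/F)
J(-38)*l(-1) = (2*(-38)*(38 - 38))*(-3/(-1)) = (2*(-38)*0)*(-3*(-1)) = 0*3 = 0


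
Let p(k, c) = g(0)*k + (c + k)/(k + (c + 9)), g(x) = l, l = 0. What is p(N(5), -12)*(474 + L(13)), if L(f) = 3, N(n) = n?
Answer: -3339/2 ≈ -1669.5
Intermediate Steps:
g(x) = 0
p(k, c) = (c + k)/(9 + c + k) (p(k, c) = 0*k + (c + k)/(k + (c + 9)) = 0 + (c + k)/(k + (9 + c)) = 0 + (c + k)/(9 + c + k) = (c + k)/(9 + c + k))
p(N(5), -12)*(474 + L(13)) = ((-12 + 5)/(9 - 12 + 5))*(474 + 3) = (-7/2)*477 = ((½)*(-7))*477 = -7/2*477 = -3339/2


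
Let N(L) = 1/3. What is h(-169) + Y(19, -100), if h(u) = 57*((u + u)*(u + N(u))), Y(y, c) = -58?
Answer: 3249474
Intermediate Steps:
N(L) = ⅓
h(u) = 114*u*(⅓ + u) (h(u) = 57*((u + u)*(u + ⅓)) = 57*((2*u)*(⅓ + u)) = 57*(2*u*(⅓ + u)) = 114*u*(⅓ + u))
h(-169) + Y(19, -100) = 38*(-169)*(1 + 3*(-169)) - 58 = 38*(-169)*(1 - 507) - 58 = 38*(-169)*(-506) - 58 = 3249532 - 58 = 3249474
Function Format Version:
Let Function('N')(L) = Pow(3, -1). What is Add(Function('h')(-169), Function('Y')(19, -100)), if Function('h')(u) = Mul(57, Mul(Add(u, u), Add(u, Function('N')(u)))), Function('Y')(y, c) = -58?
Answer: 3249474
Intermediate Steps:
Function('N')(L) = Rational(1, 3)
Function('h')(u) = Mul(114, u, Add(Rational(1, 3), u)) (Function('h')(u) = Mul(57, Mul(Add(u, u), Add(u, Rational(1, 3)))) = Mul(57, Mul(Mul(2, u), Add(Rational(1, 3), u))) = Mul(57, Mul(2, u, Add(Rational(1, 3), u))) = Mul(114, u, Add(Rational(1, 3), u)))
Add(Function('h')(-169), Function('Y')(19, -100)) = Add(Mul(38, -169, Add(1, Mul(3, -169))), -58) = Add(Mul(38, -169, Add(1, -507)), -58) = Add(Mul(38, -169, -506), -58) = Add(3249532, -58) = 3249474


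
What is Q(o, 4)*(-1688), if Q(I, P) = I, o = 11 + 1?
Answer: -20256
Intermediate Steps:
o = 12
Q(o, 4)*(-1688) = 12*(-1688) = -20256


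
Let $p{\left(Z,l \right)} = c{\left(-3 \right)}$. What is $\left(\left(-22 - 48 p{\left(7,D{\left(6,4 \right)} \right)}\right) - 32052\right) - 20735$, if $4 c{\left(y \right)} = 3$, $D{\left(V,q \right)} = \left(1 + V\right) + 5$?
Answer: $-52845$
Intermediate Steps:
$D{\left(V,q \right)} = 6 + V$
$c{\left(y \right)} = \frac{3}{4}$ ($c{\left(y \right)} = \frac{1}{4} \cdot 3 = \frac{3}{4}$)
$p{\left(Z,l \right)} = \frac{3}{4}$
$\left(\left(-22 - 48 p{\left(7,D{\left(6,4 \right)} \right)}\right) - 32052\right) - 20735 = \left(\left(-22 - 36\right) - 32052\right) - 20735 = \left(-58 - 32052\right) - 20735 = -32110 - 20735 = -52845$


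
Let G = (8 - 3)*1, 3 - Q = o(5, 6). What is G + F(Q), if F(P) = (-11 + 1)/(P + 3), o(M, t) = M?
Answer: -5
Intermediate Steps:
Q = -2 (Q = 3 - 1*5 = 3 - 5 = -2)
G = 5 (G = 5*1 = 5)
F(P) = -10/(3 + P)
G + F(Q) = 5 - 10/(3 - 2) = 5 - 10/1 = 5 - 10*1 = 5 - 10 = -5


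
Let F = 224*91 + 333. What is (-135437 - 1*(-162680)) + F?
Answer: 47960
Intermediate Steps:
F = 20717 (F = 20384 + 333 = 20717)
(-135437 - 1*(-162680)) + F = (-135437 - 1*(-162680)) + 20717 = (-135437 + 162680) + 20717 = 27243 + 20717 = 47960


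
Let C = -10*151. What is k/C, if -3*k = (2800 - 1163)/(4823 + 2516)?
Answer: 1637/33245670 ≈ 4.9239e-5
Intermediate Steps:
k = -1637/22017 (k = -(2800 - 1163)/(3*(4823 + 2516)) = -1637/(3*7339) = -⅓*1637/7339 = -1637/22017 ≈ -0.074352)
C = -1510
k/C = -1637/22017/(-1510) = -1637/22017*(-1/1510) = 1637/33245670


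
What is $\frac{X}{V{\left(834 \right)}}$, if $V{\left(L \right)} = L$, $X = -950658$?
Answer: $- \frac{158443}{139} \approx -1139.9$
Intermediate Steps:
$\frac{X}{V{\left(834 \right)}} = - \frac{950658}{834} = \left(-950658\right) \frac{1}{834} = - \frac{158443}{139}$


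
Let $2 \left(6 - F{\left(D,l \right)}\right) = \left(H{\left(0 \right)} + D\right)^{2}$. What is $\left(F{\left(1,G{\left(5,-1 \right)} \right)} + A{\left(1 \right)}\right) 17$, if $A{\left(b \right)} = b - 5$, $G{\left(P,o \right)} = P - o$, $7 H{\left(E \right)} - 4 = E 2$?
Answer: $\frac{1275}{98} \approx 13.01$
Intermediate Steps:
$H{\left(E \right)} = \frac{4}{7} + \frac{2 E}{7}$ ($H{\left(E \right)} = \frac{4}{7} + \frac{E 2}{7} = \frac{4}{7} + \frac{2 E}{7}$)
$F{\left(D,l \right)} = 6 - \frac{\left(\frac{4}{7} + D\right)^{2}}{2}$ ($F{\left(D,l \right)} = 6 - \frac{\left(\left(\frac{4}{7} + \frac{2}{7} \cdot 0\right) + D\right)^{2}}{2} = 6 - \frac{\left(\left(\frac{4}{7} + 0\right) + D\right)^{2}}{2} = 6 - \frac{\left(\frac{4}{7} + D\right)^{2}}{2}$)
$A{\left(b \right)} = -5 + b$
$\left(F{\left(1,G{\left(5,-1 \right)} \right)} + A{\left(1 \right)}\right) 17 = \left(\left(6 - \frac{\left(4 + 7 \cdot 1\right)^{2}}{98}\right) + \left(-5 + 1\right)\right) 17 = \left(\left(6 - \frac{\left(4 + 7\right)^{2}}{98}\right) - 4\right) 17 = \left(\left(6 - \frac{11^{2}}{98}\right) - 4\right) 17 = \left(\left(6 - \frac{121}{98}\right) - 4\right) 17 = \left(\frac{467}{98} - 4\right) 17 = \frac{75}{98} \cdot 17 = \frac{1275}{98}$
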